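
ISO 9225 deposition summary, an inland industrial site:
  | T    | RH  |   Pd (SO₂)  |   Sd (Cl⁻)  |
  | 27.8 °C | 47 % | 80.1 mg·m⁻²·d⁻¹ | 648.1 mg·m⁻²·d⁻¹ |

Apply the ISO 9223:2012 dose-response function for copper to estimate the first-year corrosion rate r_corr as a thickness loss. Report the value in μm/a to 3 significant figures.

r_corr = 1.31 μm/a

copper: T>10 °C ⇒ hinge -0.080·(27.8−10) = -1.4240
  SO₂ term: 0.0053·80.1^0.26·exp(0.059·47-1.4240) = 0.06384
  Cl⁻ term: 0.01025·648.1^0.27·exp(0.036·47+0.049·27.8) = 1.248
  sum: 0.06384 + 1.248 → r_corr = 1.312 μm/a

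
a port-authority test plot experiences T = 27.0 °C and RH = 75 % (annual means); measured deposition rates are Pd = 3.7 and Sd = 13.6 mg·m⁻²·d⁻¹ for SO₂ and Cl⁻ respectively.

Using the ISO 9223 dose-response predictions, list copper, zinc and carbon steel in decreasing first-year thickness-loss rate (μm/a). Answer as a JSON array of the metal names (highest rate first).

copper: T>10 °C ⇒ hinge -0.080·(27.0−10) = -1.3600
  SO₂ term: 0.0053·3.7^0.26·exp(0.059·75-1.3600) = 0.1596
  Cl⁻ term: 0.01025·13.6^0.27·exp(0.036·75+0.049·27.0) = 1.159
  sum: 0.1596 + 1.159 → r_corr = 1.318 μm/a
zinc: T>10 °C ⇒ hinge -0.071·(27.0−10) = -1.2070
  Pd branch = 0.0129·Pd^0.44·e^(0.046·RH+f) = 0.2161 μm/a
  Cl⁻ term: 0.0175·13.6^0.57·exp(0.008·75+0.085·27.0) = 1.401
  r_corr = 0.2161 + 1.401 = 1.617 μm/a
carbon steel: temperature factor f = -0.054·(17.0) = -0.9180
  Pd branch = 1.77·Pd^0.52·e^(0.02·RH+f) = 6.255 μm/a
  Sd branch = 0.102·Sd^0.62·e^(0.033·RH+0.04·T) = 18 μm/a
  r_corr = 6.255 + 18 = 24.26 μm/a
Ordering by μm/a: carbon steel (24.3) > zinc (1.62) > copper (1.32)

["carbon steel", "zinc", "copper"]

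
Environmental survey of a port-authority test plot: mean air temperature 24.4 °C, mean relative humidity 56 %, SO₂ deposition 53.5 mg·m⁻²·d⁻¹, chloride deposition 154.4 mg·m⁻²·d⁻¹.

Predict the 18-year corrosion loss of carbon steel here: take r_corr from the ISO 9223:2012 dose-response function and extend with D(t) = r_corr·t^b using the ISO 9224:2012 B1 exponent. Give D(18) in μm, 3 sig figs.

D(18) = 267 μm

carbon steel: temperature factor f = -0.054·(14.4) = -0.7776
  SO₂ term: 1.77·53.5^0.52·exp(0.02·56-0.7776) = 19.74
  Sd branch = 0.102·Sd^0.62·e^(0.033·RH+0.04·T) = 39.08 μm/a
  r_corr = 19.74 + 39.08 = 58.83 μm/a
Long-term exponent b (ISO 9224 Table 2, B1) = 0.523
  D(18) = 58.83 × 18^0.523 = 58.83 × 4.534 = 266.7 μm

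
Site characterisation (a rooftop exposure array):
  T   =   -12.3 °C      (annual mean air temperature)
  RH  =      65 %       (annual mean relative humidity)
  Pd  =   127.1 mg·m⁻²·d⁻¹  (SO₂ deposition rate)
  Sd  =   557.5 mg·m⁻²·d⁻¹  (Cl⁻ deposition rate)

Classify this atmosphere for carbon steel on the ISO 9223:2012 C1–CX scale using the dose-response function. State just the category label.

C3

carbon steel: f(T) = +0.150·(T−10) [T≤10 °C] = -3.3450
  sulphur-dioxide contribution → 2.844 μm/a
  chloride contribution → 26.86 μm/a
  total first-year rate 29.71 μm/a
ISO 9223 Table 2 (carbon steel): 25 < 29.7 ≤ 50 μm/a ⇒ C3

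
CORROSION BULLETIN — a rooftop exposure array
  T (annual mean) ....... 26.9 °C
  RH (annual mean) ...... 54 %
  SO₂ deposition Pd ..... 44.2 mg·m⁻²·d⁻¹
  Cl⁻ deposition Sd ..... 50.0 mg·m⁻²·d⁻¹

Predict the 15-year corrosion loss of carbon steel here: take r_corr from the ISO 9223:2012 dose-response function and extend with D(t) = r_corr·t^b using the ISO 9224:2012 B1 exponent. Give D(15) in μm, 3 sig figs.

carbon steel: temperature factor f = -0.054·(16.9) = -0.9126
  Pd branch = 1.77·Pd^0.52·e^(0.02·RH+f) = 15.01 μm/a
  Sd branch = 0.102·Sd^0.62·e^(0.033·RH+0.04·T) = 20.1 μm/a
  sum: 15.01 + 20.1 → r_corr = 35.11 μm/a
Power-law: D(15) = r_corr · 15^0.523
  D(15) = 35.11 × 15^0.523 = 35.11 × 4.122 = 144.7 μm

D(15) = 145 μm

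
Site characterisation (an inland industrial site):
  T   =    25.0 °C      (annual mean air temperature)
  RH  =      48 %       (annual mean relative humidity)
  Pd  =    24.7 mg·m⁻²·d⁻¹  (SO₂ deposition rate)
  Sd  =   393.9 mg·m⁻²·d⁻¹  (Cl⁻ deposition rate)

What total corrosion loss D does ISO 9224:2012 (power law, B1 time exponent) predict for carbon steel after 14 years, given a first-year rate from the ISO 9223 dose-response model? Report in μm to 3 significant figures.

D(14) = 262 μm

carbon steel: temperature factor f = -0.054·(15.0) = -0.8100
  sulphur-dioxide contribution → 10.9 μm/a
  chloride contribution → 54.95 μm/a
  ⇒ r_corr(carbon steel) = 65.85 μm/a
ISO 9224: D(t) = r_corr · t^b with b = 0.523 (carbon steel, B1)
  D(14) = 65.85 × 14^0.523 = 65.85 × 3.976 = 261.8 μm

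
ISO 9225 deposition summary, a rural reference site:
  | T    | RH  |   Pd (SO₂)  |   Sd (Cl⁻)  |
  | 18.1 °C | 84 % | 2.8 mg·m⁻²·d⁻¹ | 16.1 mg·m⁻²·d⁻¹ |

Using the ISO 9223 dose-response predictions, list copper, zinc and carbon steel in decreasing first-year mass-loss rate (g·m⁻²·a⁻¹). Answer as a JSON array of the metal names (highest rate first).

copper: f(T) = -0.080·(T−10) [T>10 °C] = -0.6480
  sulphur-dioxide contribution → 0.5146 μm/a
  chloride contribution → 1.084 μm/a
  ⇒ r_corr(copper) = 1.599 μm/a
  mass loss = 1.599 μm/a × 8.96 g/cm³ = 14.32 g·m⁻²·a⁻¹
zinc: temperature factor f = -0.071·(8.1) = -0.5751
  sulphur-dioxide contribution → 0.5441 μm/a
  chloride contribution → 0.7779 μm/a
  total first-year rate 1.322 μm/a
  mass loss = 1.322 μm/a × 7.14 g/cm³ = 9.439 g·m⁻²·a⁻¹
carbon steel: f(T) = -0.054·(T−10) [T>10 °C] = -0.4374
  sulphur-dioxide contribution → 10.47 μm/a
  chloride contribution → 18.84 μm/a
  total first-year rate 29.32 μm/a
  mass loss = 29.32 μm/a × 7.85 g/cm³ = 230.1 g·m⁻²·a⁻¹
Ordering by g·m⁻²·a⁻¹: carbon steel (230) > copper (14.3) > zinc (9.44)

["carbon steel", "copper", "zinc"]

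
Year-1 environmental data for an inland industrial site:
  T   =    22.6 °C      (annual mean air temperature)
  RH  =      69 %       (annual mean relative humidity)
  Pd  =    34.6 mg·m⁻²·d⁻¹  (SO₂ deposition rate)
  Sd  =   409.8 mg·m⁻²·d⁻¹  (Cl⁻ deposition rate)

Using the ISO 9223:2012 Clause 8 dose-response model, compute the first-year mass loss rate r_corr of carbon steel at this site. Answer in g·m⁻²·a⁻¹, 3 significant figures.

carbon steel: T>10 °C ⇒ hinge -0.054·(22.6−10) = -0.6804
  sulphur-dioxide contribution → 22.5 μm/a
  chloride contribution → 102.3 μm/a
  ⇒ r_corr(carbon steel) = 124.8 μm/a
Convert to mass loss: 124.8 μm/a × 7.85 g/cm³ = 979.7 g·m⁻²·a⁻¹

r_corr = 980 g·m⁻²·a⁻¹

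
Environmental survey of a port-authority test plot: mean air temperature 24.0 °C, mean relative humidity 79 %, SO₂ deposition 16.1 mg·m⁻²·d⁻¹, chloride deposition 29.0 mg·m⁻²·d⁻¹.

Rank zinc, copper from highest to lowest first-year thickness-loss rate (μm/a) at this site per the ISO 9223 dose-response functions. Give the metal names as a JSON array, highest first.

["zinc", "copper"]

zinc: temperature factor f = -0.071·(14.0) = -0.9940
  sulphur-dioxide contribution → 0.6139 μm/a
  chloride contribution → 1.726 μm/a
  ⇒ r_corr(zinc) = 2.34 μm/a
copper: temperature factor f = -0.080·(14.0) = -1.1200
  sulphur-dioxide contribution → 0.3766 μm/a
  chloride contribution → 1.417 μm/a
  total first-year rate 1.794 μm/a
Ordering by μm/a: zinc (2.34) > copper (1.79)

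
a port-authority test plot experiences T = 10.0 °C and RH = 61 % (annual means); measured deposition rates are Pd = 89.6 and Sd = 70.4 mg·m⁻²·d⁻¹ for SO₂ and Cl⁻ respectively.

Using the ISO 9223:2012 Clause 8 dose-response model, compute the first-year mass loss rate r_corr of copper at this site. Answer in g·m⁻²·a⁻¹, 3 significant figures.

copper: temperature factor f = +0.126·(0.0) = +0.0000
  SO₂ term: 0.0053·89.6^0.26·exp(0.059·61+0.0000) = 0.6236
  Cl⁻ term: 0.01025·70.4^0.27·exp(0.036·61+0.049·10.0) = 0.4743
  sum: 0.6236 + 0.4743 → r_corr = 1.098 μm/a
Convert to mass loss: 1.098 μm/a × 8.96 g/cm³ = 9.837 g·m⁻²·a⁻¹

r_corr = 9.84 g·m⁻²·a⁻¹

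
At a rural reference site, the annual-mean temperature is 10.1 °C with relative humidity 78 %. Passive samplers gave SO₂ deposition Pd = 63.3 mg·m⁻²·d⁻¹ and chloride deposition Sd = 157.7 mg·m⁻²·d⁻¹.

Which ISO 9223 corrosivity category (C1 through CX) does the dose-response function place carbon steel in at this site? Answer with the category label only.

carbon steel: T>10 °C ⇒ hinge -0.054·(10.1−10) = -0.0054
  sulphur-dioxide contribution → 72.42 μm/a
  chloride contribution → 46.19 μm/a
  ⇒ r_corr(carbon steel) = 118.6 μm/a
Category bounds: 80…200 μm/a bracket r_corr ⇒ C5

C5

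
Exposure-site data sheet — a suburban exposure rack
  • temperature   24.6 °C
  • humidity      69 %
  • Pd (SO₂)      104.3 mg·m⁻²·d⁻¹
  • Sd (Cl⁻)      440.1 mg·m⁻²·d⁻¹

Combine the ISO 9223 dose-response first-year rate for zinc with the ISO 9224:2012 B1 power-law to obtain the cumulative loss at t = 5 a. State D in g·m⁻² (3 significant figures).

D(5) = 231 g·m⁻²

zinc: temperature factor f = -0.071·(14.6) = -1.0366
  sulphur-dioxide contribution → 0.8451 μm/a
  chloride contribution → 7.901 μm/a
  ⇒ r_corr(zinc) = 8.746 μm/a
ISO 9224: D(t) = r_corr · t^b with b = 0.813 (zinc, B1)
  D(5) = 8.746 × 5^0.813 = 8.746 × 3.701 = 32.37 μm
  Mass loss = 32.37 μm × 7.14 g/cm³ = 231.1 g·m⁻²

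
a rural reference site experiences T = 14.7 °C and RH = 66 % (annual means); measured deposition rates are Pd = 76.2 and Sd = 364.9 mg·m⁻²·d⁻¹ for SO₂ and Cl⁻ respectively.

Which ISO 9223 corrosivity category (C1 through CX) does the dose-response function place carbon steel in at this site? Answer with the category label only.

C5

carbon steel: T>10 °C ⇒ hinge -0.054·(14.7−10) = -0.2538
  SO₂ term: 1.77·76.2^0.52·exp(0.02·66-0.2538) = 48.94
  Cl⁻ term: 0.102·364.9^0.62·exp(0.033·66+0.04·14.7) = 62.86
  r_corr = 48.94 + 62.86 = 111.8 μm/a
Category bounds: 80…200 μm/a bracket r_corr ⇒ C5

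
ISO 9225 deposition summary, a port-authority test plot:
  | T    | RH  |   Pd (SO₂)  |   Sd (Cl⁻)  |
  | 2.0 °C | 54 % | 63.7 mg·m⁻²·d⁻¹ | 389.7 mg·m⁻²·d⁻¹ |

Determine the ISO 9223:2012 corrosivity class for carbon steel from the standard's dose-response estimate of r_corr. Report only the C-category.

C3

carbon steel: f(T) = +0.150·(T−10) [T≤10 °C] = -1.2000
  Pd branch = 1.77·Pd^0.52·e^(0.02·RH+f) = 13.61 μm/a
  Sd branch = 0.102·Sd^0.62·e^(0.033·RH+0.04·T) = 26.52 μm/a
  r_corr = 13.61 + 26.52 = 40.13 μm/a
Category bounds: 25…50 μm/a bracket r_corr ⇒ C3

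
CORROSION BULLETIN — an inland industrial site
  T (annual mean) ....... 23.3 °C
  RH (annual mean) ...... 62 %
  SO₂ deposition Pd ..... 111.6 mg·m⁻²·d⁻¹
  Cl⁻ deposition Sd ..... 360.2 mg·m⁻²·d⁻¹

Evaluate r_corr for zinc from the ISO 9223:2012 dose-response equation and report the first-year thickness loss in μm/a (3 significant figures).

r_corr = 6.66 μm/a

zinc: temperature factor f = -0.071·(13.3) = -0.9443
  sulphur-dioxide contribution → 0.6919 μm/a
  chloride contribution → 5.968 μm/a
  total first-year rate 6.66 μm/a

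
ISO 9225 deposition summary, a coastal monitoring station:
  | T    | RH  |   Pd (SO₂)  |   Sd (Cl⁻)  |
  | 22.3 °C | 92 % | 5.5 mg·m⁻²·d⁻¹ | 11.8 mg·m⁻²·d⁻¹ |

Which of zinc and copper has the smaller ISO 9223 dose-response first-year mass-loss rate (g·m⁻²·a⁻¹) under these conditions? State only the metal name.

zinc

zinc: temperature factor f = -0.071·(12.3) = -0.8733
  Pd branch = 0.0129·Pd^0.44·e^(0.046·RH+f) = 0.7853 μm/a
  Sd branch = 0.0175·Sd^0.57·e^(0.008·RH+0.085·T) = 0.9928 μm/a
  r_corr = 0.7853 + 0.9928 = 1.778 μm/a
  mass loss = 1.778 μm/a × 7.14 g/cm³ = 12.7 g·m⁻²·a⁻¹
copper: f(T) = -0.080·(T−10) [T>10 °C] = -0.9840
  SO₂ term: 0.0053·5.5^0.26·exp(0.059·92-0.9840) = 0.7027
  Sd branch = 0.01025·Sd^0.27·e^(0.036·RH+0.049·T) = 1.633 μm/a
  sum: 0.7027 + 1.633 → r_corr = 2.336 μm/a
  mass loss = 2.336 μm/a × 8.96 g/cm³ = 20.93 g·m⁻²·a⁻¹
Ordering by g·m⁻²·a⁻¹: copper (20.9) > zinc (12.7)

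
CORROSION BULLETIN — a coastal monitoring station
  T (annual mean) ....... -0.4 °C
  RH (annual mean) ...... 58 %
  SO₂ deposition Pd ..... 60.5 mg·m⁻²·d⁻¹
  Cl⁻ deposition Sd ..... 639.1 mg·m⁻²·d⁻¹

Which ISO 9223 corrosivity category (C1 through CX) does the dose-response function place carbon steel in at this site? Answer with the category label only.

carbon steel: T≤10 °C ⇒ hinge +0.150·(-0.4−10) = -1.5600
  Pd branch = 1.77·Pd^0.52·e^(0.02·RH+f) = 10.02 μm/a
  Sd branch = 0.102·Sd^0.62·e^(0.033·RH+0.04·T) = 37.35 μm/a
  sum: 10.02 + 37.35 → r_corr = 47.37 μm/a
Category bounds: 25…50 μm/a bracket r_corr ⇒ C3

C3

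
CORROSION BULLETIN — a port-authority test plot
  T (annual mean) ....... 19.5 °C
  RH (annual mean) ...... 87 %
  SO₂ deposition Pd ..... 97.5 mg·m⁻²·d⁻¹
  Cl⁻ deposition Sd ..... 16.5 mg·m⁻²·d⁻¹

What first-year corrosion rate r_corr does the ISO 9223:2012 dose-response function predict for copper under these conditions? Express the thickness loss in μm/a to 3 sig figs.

r_corr = 2.68 μm/a

copper: temperature factor f = -0.080·(9.5) = -0.7600
  SO₂ term: 0.0053·97.5^0.26·exp(0.059·87-0.7600) = 1.382
  Cl⁻ term: 0.01025·16.5^0.27·exp(0.036·87+0.049·19.5) = 1.302
  r_corr = 1.382 + 1.302 = 2.684 μm/a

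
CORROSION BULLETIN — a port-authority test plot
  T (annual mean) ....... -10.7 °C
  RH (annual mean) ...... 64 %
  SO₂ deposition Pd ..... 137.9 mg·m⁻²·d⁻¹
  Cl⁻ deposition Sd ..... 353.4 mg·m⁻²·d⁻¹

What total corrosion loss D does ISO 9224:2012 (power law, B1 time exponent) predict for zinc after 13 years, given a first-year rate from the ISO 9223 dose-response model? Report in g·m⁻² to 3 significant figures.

zinc: T≤10 °C ⇒ hinge +0.038·(-10.7−10) = -0.7866
  sulphur-dioxide contribution → 0.9749 μm/a
  chloride contribution → 0.3334 μm/a
  ⇒ r_corr(zinc) = 1.308 μm/a
Power-law: D(13) = r_corr · 13^0.813
  D(13) = 1.308 × 13^0.813 = 1.308 × 8.047 = 10.53 μm
  Mass loss = 10.53 μm × 7.14 g/cm³ = 75.17 g·m⁻²

D(13) = 75.2 g·m⁻²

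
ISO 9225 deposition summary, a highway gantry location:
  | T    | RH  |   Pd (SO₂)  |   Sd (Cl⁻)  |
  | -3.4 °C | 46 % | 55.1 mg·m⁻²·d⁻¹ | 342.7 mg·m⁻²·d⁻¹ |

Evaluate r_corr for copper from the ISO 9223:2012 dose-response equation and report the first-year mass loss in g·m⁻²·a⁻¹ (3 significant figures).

copper: T≤10 °C ⇒ hinge +0.126·(-3.4−10) = -1.6884
  Pd branch = 0.0053·Pd^0.26·e^(0.059·RH+f) = 0.04192 μm/a
  Sd branch = 0.01025·Sd^0.27·e^(0.036·RH+0.049·T) = 0.2198 μm/a
  r_corr = 0.04192 + 0.2198 = 0.2617 μm/a
Convert to mass loss: 0.2617 μm/a × 8.96 g/cm³ = 2.345 g·m⁻²·a⁻¹

r_corr = 2.34 g·m⁻²·a⁻¹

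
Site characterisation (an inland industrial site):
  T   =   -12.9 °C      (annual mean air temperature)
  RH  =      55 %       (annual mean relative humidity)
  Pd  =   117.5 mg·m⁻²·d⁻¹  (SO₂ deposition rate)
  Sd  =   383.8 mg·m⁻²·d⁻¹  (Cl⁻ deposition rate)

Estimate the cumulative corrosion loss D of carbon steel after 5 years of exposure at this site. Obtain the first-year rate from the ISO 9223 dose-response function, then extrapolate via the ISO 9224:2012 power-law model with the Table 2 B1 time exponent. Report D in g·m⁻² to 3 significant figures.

carbon steel: temperature factor f = +0.150·(-22.9) = -3.4350
  sulphur-dioxide contribution → 2.043 μm/a
  chloride contribution → 14.96 μm/a
  ⇒ r_corr(carbon steel) = 17 μm/a
ISO 9224: D(t) = r_corr · t^b with b = 0.523 (carbon steel, B1)
  D(5) = 17 × 5^0.523 = 17 × 2.32 = 39.45 μm
  Mass loss = 39.45 μm × 7.85 g/cm³ = 309.7 g·m⁻²

D(5) = 310 g·m⁻²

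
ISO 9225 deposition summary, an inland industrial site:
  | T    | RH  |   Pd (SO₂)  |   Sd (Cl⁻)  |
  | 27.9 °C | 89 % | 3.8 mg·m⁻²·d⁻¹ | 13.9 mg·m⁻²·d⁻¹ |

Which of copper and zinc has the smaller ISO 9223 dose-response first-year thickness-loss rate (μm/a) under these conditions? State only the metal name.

zinc

copper: T>10 °C ⇒ hinge -0.080·(27.9−10) = -1.4320
  SO₂ term: 0.0053·3.8^0.26·exp(0.059·89-1.4320) = 0.3417
  Sd branch = 0.01025·Sd^0.27·e^(0.036·RH+0.049·T) = 2.016 μm/a
  r_corr = 0.3417 + 2.016 = 2.358 μm/a
zinc: T>10 °C ⇒ hinge -0.071·(27.9−10) = -1.2709
  SO₂ term: 0.0129·3.8^0.44·exp(0.046·89-1.2709) = 0.3906
  Cl⁻ term: 0.0175·13.9^0.57·exp(0.008·89+0.085·27.9) = 1.713
  sum: 0.3906 + 1.713 → r_corr = 2.103 μm/a
Ordering by μm/a: copper (2.36) > zinc (2.1)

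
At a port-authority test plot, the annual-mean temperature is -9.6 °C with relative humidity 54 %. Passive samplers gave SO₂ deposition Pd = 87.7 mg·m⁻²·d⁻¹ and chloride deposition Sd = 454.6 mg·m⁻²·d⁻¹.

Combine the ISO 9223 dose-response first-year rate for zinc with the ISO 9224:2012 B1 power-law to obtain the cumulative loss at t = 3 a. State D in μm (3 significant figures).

zinc: f(T) = +0.038·(T−10) [T≤10 °C] = -0.7448
  SO₂ term: 0.0129·87.7^0.44·exp(0.046·54-0.7448) = 0.5258
  Sd branch = 0.0175·Sd^0.57·e^(0.008·RH+0.085·T) = 0.39 μm/a
  r_corr = 0.5258 + 0.39 = 0.9159 μm/a
Power-law: D(3) = r_corr · 3^0.813
  D(3) = 0.9159 × 3^0.813 = 0.9159 × 2.443 = 2.237 μm

D(3) = 2.24 μm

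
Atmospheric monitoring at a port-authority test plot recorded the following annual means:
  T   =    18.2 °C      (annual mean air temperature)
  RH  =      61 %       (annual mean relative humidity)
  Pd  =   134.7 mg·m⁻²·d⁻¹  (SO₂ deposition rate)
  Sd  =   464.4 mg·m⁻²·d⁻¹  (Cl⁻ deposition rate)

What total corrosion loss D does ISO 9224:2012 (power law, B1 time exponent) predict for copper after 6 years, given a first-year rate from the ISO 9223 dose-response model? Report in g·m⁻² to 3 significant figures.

copper: temperature factor f = -0.080·(8.2) = -0.6560
  sulphur-dioxide contribution → 0.3598 μm/a
  chloride contribution → 1.18 μm/a
  ⇒ r_corr(copper) = 1.54 μm/a
Power-law: D(6) = r_corr · 6^0.667
  D(6) = 1.54 × 6^0.667 = 1.54 × 3.304 = 5.087 μm
  Mass loss = 5.087 μm × 8.96 g/cm³ = 45.58 g·m⁻²

D(6) = 45.6 g·m⁻²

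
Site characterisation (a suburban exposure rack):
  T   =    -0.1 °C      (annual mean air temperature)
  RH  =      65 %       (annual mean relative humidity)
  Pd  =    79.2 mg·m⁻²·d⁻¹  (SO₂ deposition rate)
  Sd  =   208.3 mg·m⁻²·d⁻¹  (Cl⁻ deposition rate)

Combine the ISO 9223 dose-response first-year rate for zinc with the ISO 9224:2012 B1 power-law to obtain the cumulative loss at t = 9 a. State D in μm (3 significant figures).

zinc: f(T) = +0.038·(T−10) [T≤10 °C] = -0.3838
  Pd branch = 0.0129·Pd^0.44·e^(0.046·RH+f) = 1.196 μm/a
  Sd branch = 0.0175·Sd^0.57·e^(0.008·RH+0.085·T) = 0.6121 μm/a
  sum: 1.196 + 0.6121 → r_corr = 1.809 μm/a
Power-law: D(9) = r_corr · 9^0.813
  D(9) = 1.809 × 9^0.813 = 1.809 × 5.968 = 10.79 μm

D(9) = 10.8 μm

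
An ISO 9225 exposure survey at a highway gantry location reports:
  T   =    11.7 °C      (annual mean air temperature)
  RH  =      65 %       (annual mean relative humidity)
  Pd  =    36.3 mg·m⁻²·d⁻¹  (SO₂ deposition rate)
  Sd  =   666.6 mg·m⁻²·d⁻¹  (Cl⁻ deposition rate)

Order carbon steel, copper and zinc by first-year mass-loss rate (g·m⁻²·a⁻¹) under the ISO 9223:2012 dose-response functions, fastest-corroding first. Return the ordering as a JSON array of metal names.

carbon steel: temperature factor f = -0.054·(1.7) = -0.0918
  sulphur-dioxide contribution → 38.36 μm/a
  chloride contribution → 78.38 μm/a
  total first-year rate 116.7 μm/a
  mass loss = 116.7 μm/a × 7.85 g/cm³ = 916.4 g·m⁻²·a⁻¹
copper: T>10 °C ⇒ hinge -0.080·(11.7−10) = -0.1360
  sulphur-dioxide contribution → 0.5449 μm/a
  chloride contribution → 1.092 μm/a
  ⇒ r_corr(copper) = 1.637 μm/a
  mass loss = 1.637 μm/a × 8.96 g/cm³ = 14.67 g·m⁻²·a⁻¹
zinc: f(T) = -0.071·(T−10) [T>10 °C] = -0.1207
  sulphur-dioxide contribution → 1.104 μm/a
  chloride contribution → 3.239 μm/a
  total first-year rate 4.343 μm/a
  mass loss = 4.343 μm/a × 7.14 g/cm³ = 31.01 g·m⁻²·a⁻¹
Ordering by g·m⁻²·a⁻¹: carbon steel (916) > zinc (31) > copper (14.7)

["carbon steel", "zinc", "copper"]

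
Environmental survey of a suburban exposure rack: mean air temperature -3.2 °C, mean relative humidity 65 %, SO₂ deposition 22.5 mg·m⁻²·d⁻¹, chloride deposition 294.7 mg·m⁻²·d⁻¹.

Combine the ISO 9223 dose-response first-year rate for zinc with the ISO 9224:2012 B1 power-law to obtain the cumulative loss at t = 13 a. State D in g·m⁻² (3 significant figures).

D(13) = 68.1 g·m⁻²

zinc: temperature factor f = +0.038·(-13.2) = -0.5016
  sulphur-dioxide contribution → 0.6113 μm/a
  chloride contribution → 0.5732 μm/a
  total first-year rate 1.184 μm/a
Long-term exponent b (ISO 9224 Table 2, B1) = 0.813
  D(13) = 1.184 × 13^0.813 = 1.184 × 8.047 = 9.531 μm
  Mass loss = 9.531 μm × 7.14 g/cm³ = 68.05 g·m⁻²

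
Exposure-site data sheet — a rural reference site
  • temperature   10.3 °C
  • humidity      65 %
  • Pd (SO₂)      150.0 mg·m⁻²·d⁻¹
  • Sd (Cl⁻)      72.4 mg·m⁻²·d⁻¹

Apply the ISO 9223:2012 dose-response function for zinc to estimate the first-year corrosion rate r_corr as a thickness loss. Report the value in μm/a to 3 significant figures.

r_corr = 3.09 μm/a

zinc: f(T) = -0.071·(T−10) [T>10 °C] = -0.0213
  sulphur-dioxide contribution → 2.277 μm/a
  chloride contribution → 0.8112 μm/a
  ⇒ r_corr(zinc) = 3.088 μm/a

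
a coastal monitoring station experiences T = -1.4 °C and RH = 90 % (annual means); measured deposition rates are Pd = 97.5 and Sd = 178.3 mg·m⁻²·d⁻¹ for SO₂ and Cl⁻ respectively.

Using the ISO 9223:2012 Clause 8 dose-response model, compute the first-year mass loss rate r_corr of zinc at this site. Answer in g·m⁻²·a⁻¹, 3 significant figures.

zinc: T≤10 °C ⇒ hinge +0.038·(-1.4−10) = -0.4332
  Pd branch = 0.0129·Pd^0.44·e^(0.046·RH+f) = 3.941 μm/a
  Cl⁻ term: 0.0175·178.3^0.57·exp(0.008·90+0.085·-1.4) = 0.6126
  sum: 3.941 + 0.6126 → r_corr = 4.554 μm/a
Convert to mass loss: 4.554 μm/a × 7.14 g/cm³ = 32.51 g·m⁻²·a⁻¹

r_corr = 32.5 g·m⁻²·a⁻¹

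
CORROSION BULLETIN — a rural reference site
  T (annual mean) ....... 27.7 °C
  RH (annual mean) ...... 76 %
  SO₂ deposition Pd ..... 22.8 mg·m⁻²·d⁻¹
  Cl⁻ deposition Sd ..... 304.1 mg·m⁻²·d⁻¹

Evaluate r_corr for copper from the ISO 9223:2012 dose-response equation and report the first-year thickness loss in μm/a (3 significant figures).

copper: f(T) = -0.080·(T−10) [T>10 °C] = -1.4160
  SO₂ term: 0.0053·22.8^0.26·exp(0.059·76-1.4160) = 0.2569
  Sd branch = 0.01025·Sd^0.27·e^(0.036·RH+0.049·T) = 2.876 μm/a
  sum: 0.2569 + 2.876 → r_corr = 3.133 μm/a

r_corr = 3.13 μm/a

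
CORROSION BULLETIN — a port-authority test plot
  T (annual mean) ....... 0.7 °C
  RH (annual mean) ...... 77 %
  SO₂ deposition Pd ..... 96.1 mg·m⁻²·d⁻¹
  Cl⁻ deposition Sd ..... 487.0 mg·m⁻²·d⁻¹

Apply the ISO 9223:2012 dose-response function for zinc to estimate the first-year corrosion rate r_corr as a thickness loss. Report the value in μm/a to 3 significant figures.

r_corr = 3.50 μm/a

zinc: T≤10 °C ⇒ hinge +0.038·(0.7−10) = -0.3534
  SO₂ term: 0.0129·96.1^0.44·exp(0.046·77-0.3534) = 2.332
  Cl⁻ term: 0.0175·487.0^0.57·exp(0.008·77+0.085·0.7) = 1.17
  sum: 2.332 + 1.17 → r_corr = 3.503 μm/a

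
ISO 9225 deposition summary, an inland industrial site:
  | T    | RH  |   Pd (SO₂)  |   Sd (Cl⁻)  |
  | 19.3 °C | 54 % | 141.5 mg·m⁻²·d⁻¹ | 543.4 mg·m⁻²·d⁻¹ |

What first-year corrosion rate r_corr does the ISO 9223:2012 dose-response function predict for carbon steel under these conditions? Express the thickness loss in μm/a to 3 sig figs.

r_corr = 107 μm/a

carbon steel: T>10 °C ⇒ hinge -0.054·(19.3−10) = -0.5022
  Pd branch = 1.77·Pd^0.52·e^(0.02·RH+f) = 41.43 μm/a
  Sd branch = 0.102·Sd^0.62·e^(0.033·RH+0.04·T) = 65.1 μm/a
  sum: 41.43 + 65.1 → r_corr = 106.5 μm/a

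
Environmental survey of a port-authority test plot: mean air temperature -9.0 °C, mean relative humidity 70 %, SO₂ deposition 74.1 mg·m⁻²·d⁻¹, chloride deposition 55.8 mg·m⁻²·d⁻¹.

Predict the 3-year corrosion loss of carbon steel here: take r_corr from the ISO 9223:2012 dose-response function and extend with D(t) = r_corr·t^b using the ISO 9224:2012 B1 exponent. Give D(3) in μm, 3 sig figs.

carbon steel: T≤10 °C ⇒ hinge +0.150·(-9.0−10) = -2.8500
  Pd branch = 1.77·Pd^0.52·e^(0.02·RH+f) = 3.895 μm/a
  Cl⁻ term: 0.102·55.8^0.62·exp(0.033·70+0.04·-9.0) = 8.677
  r_corr = 3.895 + 8.677 = 12.57 μm/a
Power-law: D(3) = r_corr · 3^0.523
  D(3) = 12.57 × 3^0.523 = 12.57 × 1.776 = 22.33 μm

D(3) = 22.3 μm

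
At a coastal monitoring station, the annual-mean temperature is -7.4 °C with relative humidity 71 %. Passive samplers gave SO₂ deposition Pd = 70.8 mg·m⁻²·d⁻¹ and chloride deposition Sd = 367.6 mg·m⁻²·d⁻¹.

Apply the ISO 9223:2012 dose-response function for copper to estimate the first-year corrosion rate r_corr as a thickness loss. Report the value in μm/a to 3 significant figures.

r_corr = 0.571 μm/a

copper: f(T) = +0.126·(T−10) [T≤10 °C] = -2.1924
  Pd branch = 0.0053·Pd^0.26·e^(0.059·RH+f) = 0.1181 μm/a
  Sd branch = 0.01025·Sd^0.27·e^(0.036·RH+0.049·T) = 0.4529 μm/a
  r_corr = 0.1181 + 0.4529 = 0.571 μm/a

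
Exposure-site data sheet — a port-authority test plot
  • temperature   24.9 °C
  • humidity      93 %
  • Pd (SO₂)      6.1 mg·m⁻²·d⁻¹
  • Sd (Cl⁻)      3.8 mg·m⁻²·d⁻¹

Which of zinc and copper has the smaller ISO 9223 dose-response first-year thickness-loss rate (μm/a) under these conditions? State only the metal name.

zinc

zinc: f(T) = -0.071·(T−10) [T>10 °C] = -1.0579
  sulphur-dioxide contribution → 0.7155 μm/a
  chloride contribution → 0.6544 μm/a
  total first-year rate 1.37 μm/a
copper: temperature factor f = -0.080·(14.9) = -1.1920
  sulphur-dioxide contribution → 0.622 μm/a
  chloride contribution → 1.416 μm/a
  ⇒ r_corr(copper) = 2.038 μm/a
Ordering by μm/a: copper (2.04) > zinc (1.37)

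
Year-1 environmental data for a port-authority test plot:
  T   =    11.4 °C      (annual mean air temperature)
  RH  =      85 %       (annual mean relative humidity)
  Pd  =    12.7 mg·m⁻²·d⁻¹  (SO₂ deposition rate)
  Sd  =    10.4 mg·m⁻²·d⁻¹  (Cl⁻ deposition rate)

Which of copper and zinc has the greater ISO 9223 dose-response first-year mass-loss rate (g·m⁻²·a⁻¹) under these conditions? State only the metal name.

copper

copper: temperature factor f = -0.080·(1.4) = -0.1120
  sulphur-dioxide contribution → 1.382 μm/a
  chloride contribution → 0.7192 μm/a
  total first-year rate 2.102 μm/a
  mass loss = 2.102 μm/a × 8.96 g/cm³ = 18.83 g·m⁻²·a⁻¹
zinc: temperature factor f = -0.071·(1.4) = -0.0994
  sulphur-dioxide contribution → 1.783 μm/a
  chloride contribution → 0.3459 μm/a
  ⇒ r_corr(zinc) = 2.129 μm/a
  mass loss = 2.129 μm/a × 7.14 g/cm³ = 15.2 g·m⁻²·a⁻¹
Ordering by g·m⁻²·a⁻¹: copper (18.8) > zinc (15.2)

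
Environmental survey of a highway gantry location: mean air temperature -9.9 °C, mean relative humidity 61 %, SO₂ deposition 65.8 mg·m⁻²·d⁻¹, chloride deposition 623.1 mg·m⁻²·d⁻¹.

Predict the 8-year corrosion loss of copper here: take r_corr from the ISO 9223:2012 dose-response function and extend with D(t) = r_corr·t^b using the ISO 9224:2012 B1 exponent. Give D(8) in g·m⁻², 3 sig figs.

D(8) = 13.2 g·m⁻²

copper: T≤10 °C ⇒ hinge +0.126·(-9.9−10) = -2.5074
  Pd branch = 0.0053·Pd^0.26·e^(0.059·RH+f) = 0.04689 μm/a
  Cl⁻ term: 0.01025·623.1^0.27·exp(0.036·61+0.049·-9.9) = 0.3223
  sum: 0.04689 + 0.3223 → r_corr = 0.3692 μm/a
Power-law: D(8) = r_corr · 8^0.667
  D(8) = 0.3692 × 8^0.667 = 0.3692 × 4.003 = 1.478 μm
  Mass loss = 1.478 μm × 8.96 g/cm³ = 13.24 g·m⁻²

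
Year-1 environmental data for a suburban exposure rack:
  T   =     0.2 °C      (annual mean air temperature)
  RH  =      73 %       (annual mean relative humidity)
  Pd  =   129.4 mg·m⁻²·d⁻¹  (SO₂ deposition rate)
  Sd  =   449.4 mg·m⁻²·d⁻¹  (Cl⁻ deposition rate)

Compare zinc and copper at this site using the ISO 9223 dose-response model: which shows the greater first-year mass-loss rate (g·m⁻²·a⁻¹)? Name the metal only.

zinc: f(T) = +0.038·(T−10) [T≤10 °C] = -0.3724
  sulphur-dioxide contribution → 2.17 μm/a
  chloride contribution → 1.038 μm/a
  total first-year rate 3.208 μm/a
  mass loss = 3.208 μm/a × 7.14 g/cm³ = 22.9 g·m⁻²·a⁻¹
copper: f(T) = +0.126·(T−10) [T≤10 °C] = -1.2348
  sulphur-dioxide contribution → 0.4052 μm/a
  chloride contribution → 0.7456 μm/a
  ⇒ r_corr(copper) = 1.151 μm/a
  mass loss = 1.151 μm/a × 8.96 g/cm³ = 10.31 g·m⁻²·a⁻¹
Ordering by g·m⁻²·a⁻¹: zinc (22.9) > copper (10.3)

zinc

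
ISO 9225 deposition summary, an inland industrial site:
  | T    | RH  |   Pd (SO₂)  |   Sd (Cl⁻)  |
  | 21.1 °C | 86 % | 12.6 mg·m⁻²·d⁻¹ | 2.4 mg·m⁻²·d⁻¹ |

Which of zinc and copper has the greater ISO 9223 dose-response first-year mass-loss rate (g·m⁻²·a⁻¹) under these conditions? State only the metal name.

zinc: T>10 °C ⇒ hinge -0.071·(21.1−10) = -0.7881
  sulphur-dioxide contribution → 0.9344 μm/a
  chloride contribution → 0.3447 μm/a
  total first-year rate 1.279 μm/a
  mass loss = 1.279 μm/a × 7.14 g/cm³ = 9.133 g·m⁻²·a⁻¹
copper: f(T) = -0.080·(T−10) [T>10 °C] = -0.8880
  sulphur-dioxide contribution → 0.6735 μm/a
  chloride contribution → 0.8072 μm/a
  ⇒ r_corr(copper) = 1.481 μm/a
  mass loss = 1.481 μm/a × 8.96 g/cm³ = 13.27 g·m⁻²·a⁻¹
Ordering by g·m⁻²·a⁻¹: copper (13.3) > zinc (9.13)

copper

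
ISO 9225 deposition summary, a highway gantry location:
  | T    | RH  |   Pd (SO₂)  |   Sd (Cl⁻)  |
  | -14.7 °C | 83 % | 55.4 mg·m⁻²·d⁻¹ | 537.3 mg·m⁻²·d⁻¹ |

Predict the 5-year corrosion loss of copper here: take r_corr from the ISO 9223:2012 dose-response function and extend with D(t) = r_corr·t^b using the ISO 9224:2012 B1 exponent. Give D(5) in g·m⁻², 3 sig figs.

copper: f(T) = +0.126·(T−10) [T≤10 °C] = -3.1122
  SO₂ term: 0.0053·55.4^0.26·exp(0.059·83-3.1122) = 0.08968
  Sd branch = 0.01025·Sd^0.27·e^(0.036·RH+0.049·T) = 0.5404 μm/a
  r_corr = 0.08968 + 0.5404 = 0.6301 μm/a
Power-law: D(5) = r_corr · 5^0.667
  D(5) = 0.6301 × 5^0.667 = 0.6301 × 2.926 = 1.843 μm
  Mass loss = 1.843 μm × 8.96 g/cm³ = 16.52 g·m⁻²

D(5) = 16.5 g·m⁻²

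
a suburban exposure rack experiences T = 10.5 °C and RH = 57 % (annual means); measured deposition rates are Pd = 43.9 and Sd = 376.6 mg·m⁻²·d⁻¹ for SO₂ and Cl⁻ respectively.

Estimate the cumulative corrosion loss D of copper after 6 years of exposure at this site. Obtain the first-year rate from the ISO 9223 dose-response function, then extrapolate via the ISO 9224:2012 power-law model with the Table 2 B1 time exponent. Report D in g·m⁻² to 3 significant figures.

copper: temperature factor f = -0.080·(0.5) = -0.0400
  SO₂ term: 0.0053·43.9^0.26·exp(0.059·57-0.0400) = 0.3931
  Sd branch = 0.01025·Sd^0.27·e^(0.036·RH+0.049·T) = 0.662 μm/a
  r_corr = 0.3931 + 0.662 = 1.055 μm/a
Long-term exponent b (ISO 9224 Table 2, B1) = 0.667
  D(6) = 1.055 × 6^0.667 = 1.055 × 3.304 = 3.486 μm
  Mass loss = 3.486 μm × 8.96 g/cm³ = 31.23 g·m⁻²

D(6) = 31.2 g·m⁻²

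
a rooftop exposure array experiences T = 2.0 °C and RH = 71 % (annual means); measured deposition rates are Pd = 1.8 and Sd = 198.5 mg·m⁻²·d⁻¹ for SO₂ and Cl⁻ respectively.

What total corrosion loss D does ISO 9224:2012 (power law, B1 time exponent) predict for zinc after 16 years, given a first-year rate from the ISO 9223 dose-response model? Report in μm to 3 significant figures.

D(16) = 10.2 μm

zinc: T≤10 °C ⇒ hinge +0.038·(2.0−10) = -0.3040
  sulphur-dioxide contribution → 0.3231 μm/a
  chloride contribution → 0.7469 μm/a
  total first-year rate 1.07 μm/a
ISO 9224: D(t) = r_corr · t^b with b = 0.813 (zinc, B1)
  D(16) = 1.07 × 16^0.813 = 1.07 × 9.527 = 10.19 μm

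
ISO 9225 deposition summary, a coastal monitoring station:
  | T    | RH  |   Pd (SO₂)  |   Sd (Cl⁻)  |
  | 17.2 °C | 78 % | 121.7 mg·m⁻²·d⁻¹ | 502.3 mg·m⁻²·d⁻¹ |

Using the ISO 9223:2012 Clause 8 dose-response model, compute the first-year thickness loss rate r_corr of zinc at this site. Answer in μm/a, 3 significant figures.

r_corr = 7.20 μm/a

zinc: T>10 °C ⇒ hinge -0.071·(17.2−10) = -0.5112
  SO₂ term: 0.0129·121.7^0.44·exp(0.046·78-0.5112) = 2.314
  Cl⁻ term: 0.0175·502.3^0.57·exp(0.008·78+0.085·17.2) = 4.881
  sum: 2.314 + 4.881 → r_corr = 7.195 μm/a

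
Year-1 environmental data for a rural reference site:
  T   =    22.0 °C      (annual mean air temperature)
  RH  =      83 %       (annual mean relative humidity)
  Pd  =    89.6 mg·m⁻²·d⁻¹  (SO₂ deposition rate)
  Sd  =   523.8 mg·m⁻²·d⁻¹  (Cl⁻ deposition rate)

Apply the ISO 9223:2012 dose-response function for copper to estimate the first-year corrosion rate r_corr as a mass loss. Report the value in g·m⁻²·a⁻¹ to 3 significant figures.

copper: T>10 °C ⇒ hinge -0.080·(22.0−10) = -0.9600
  sulphur-dioxide contribution → 0.8744 μm/a
  chloride contribution → 3.241 μm/a
  total first-year rate 4.116 μm/a
Convert to mass loss: 4.116 μm/a × 8.96 g/cm³ = 36.88 g·m⁻²·a⁻¹

r_corr = 36.9 g·m⁻²·a⁻¹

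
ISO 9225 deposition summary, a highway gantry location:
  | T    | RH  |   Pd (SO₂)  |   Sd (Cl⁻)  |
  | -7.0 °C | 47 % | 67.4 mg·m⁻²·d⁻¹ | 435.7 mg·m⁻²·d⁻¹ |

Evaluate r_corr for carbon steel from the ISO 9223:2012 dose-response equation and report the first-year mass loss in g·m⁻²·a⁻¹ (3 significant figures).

r_corr = 148 g·m⁻²·a⁻¹

carbon steel: T≤10 °C ⇒ hinge +0.150·(-7.0−10) = -2.5500
  Pd branch = 1.77·Pd^0.52·e^(0.02·RH+f) = 3.16 μm/a
  Cl⁻ term: 0.102·435.7^0.62·exp(0.033·47+0.04·-7.0) = 15.74
  sum: 3.16 + 15.74 → r_corr = 18.9 μm/a
Convert to mass loss: 18.9 μm/a × 7.85 g/cm³ = 148.3 g·m⁻²·a⁻¹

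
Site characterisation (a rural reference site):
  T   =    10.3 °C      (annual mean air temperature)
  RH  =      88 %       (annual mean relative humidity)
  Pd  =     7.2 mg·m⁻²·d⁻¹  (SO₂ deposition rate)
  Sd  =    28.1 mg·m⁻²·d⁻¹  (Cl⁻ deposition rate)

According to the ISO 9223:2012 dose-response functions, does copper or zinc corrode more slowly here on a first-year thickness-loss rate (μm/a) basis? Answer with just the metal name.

zinc

copper: T>10 °C ⇒ hinge -0.080·(10.3−10) = -0.0240
  SO₂ term: 0.0053·7.2^0.26·exp(0.059·88-0.0240) = 1.555
  Cl⁻ term: 0.01025·28.1^0.27·exp(0.036·88+0.049·10.3) = 0.9929
  sum: 1.555 + 0.9929 → r_corr = 2.547 μm/a
zinc: temperature factor f = -0.071·(0.3) = -0.0213
  SO₂ term: 0.0129·7.2^0.44·exp(0.046·88-0.0213) = 1.724
  Sd branch = 0.0175·Sd^0.57·e^(0.008·RH+0.085·T) = 0.5686 μm/a
  sum: 1.724 + 0.5686 → r_corr = 2.293 μm/a
Ordering by μm/a: copper (2.55) > zinc (2.29)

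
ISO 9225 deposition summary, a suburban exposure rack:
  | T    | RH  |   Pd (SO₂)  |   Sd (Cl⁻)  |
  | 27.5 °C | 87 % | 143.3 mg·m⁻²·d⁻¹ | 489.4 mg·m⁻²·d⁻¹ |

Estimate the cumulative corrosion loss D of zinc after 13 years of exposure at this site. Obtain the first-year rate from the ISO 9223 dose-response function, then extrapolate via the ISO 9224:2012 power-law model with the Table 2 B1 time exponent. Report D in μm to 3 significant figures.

zinc: temperature factor f = -0.071·(17.5) = -1.2425
  sulphur-dioxide contribution → 1.81 μm/a
  chloride contribution → 12.4 μm/a
  ⇒ r_corr(zinc) = 14.21 μm/a
Long-term exponent b (ISO 9224 Table 2, B1) = 0.813
  D(13) = 14.21 × 13^0.813 = 14.21 × 8.047 = 114.4 μm

D(13) = 114 μm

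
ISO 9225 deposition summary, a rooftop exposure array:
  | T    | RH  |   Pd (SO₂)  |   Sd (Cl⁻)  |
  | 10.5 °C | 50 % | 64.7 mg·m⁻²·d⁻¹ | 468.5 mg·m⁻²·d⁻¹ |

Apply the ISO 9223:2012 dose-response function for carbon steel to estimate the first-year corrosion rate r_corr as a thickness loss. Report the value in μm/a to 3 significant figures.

carbon steel: temperature factor f = -0.054·(0.5) = -0.0270
  SO₂ term: 1.77·64.7^0.52·exp(0.02·50-0.0270) = 40.95
  Sd branch = 0.102·Sd^0.62·e^(0.033·RH+0.04·T) = 36.6 μm/a
  sum: 40.95 + 36.6 → r_corr = 77.54 μm/a

r_corr = 77.5 μm/a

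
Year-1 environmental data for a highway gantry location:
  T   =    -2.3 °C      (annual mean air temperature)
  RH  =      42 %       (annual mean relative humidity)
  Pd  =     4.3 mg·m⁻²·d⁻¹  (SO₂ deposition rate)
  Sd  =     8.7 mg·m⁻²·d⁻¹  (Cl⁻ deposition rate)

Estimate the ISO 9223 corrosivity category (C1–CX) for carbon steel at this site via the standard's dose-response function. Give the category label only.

C2

carbon steel: T≤10 °C ⇒ hinge +0.150·(-2.3−10) = -1.8450
  SO₂ term: 1.77·4.3^0.52·exp(0.02·42-1.8450) = 1.383
  Cl⁻ term: 0.102·8.7^0.62·exp(0.033·42+0.04·-2.3) = 1.423
  r_corr = 1.383 + 1.423 = 2.806 μm/a
2.81 μm/a falls in (1.3, 25] for carbon steel → category C2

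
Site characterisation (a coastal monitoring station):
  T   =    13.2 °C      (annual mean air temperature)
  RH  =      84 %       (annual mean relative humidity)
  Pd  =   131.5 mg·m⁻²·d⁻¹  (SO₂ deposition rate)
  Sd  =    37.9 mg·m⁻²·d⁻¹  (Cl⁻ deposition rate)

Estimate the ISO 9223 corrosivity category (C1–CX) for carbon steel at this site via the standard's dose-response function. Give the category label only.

C5

carbon steel: T>10 °C ⇒ hinge -0.054·(13.2−10) = -0.1728
  sulphur-dioxide contribution → 101 μm/a
  chloride contribution → 26.33 μm/a
  ⇒ r_corr(carbon steel) = 127.3 μm/a
Category bounds: 80…200 μm/a bracket r_corr ⇒ C5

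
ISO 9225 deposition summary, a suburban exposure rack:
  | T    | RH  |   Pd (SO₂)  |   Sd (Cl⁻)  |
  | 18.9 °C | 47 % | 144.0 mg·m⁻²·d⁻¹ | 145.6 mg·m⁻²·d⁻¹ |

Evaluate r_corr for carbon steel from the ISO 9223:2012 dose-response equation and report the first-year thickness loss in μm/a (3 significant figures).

r_corr = 59.6 μm/a

carbon steel: f(T) = -0.054·(T−10) [T>10 °C] = -0.4806
  SO₂ term: 1.77·144.0^0.52·exp(0.02·47-0.4806) = 37.14
  Cl⁻ term: 0.102·145.6^0.62·exp(0.033·47+0.04·18.9) = 22.47
  sum: 37.14 + 22.47 → r_corr = 59.61 μm/a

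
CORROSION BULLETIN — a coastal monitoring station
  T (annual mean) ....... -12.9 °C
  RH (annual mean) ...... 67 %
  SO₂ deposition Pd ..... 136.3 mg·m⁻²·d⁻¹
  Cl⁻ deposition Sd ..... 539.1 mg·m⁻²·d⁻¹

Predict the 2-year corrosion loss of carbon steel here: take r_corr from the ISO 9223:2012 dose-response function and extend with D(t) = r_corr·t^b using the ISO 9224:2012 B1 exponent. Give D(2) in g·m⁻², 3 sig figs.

carbon steel: temperature factor f = +0.150·(-22.9) = -3.4350
  sulphur-dioxide contribution → 2.806 μm/a
  chloride contribution → 27.44 μm/a
  total first-year rate 30.24 μm/a
Long-term exponent b (ISO 9224 Table 2, B1) = 0.523
  D(2) = 30.24 × 2^0.523 = 30.24 × 1.437 = 43.46 μm
  Mass loss = 43.46 μm × 7.85 g/cm³ = 341.2 g·m⁻²

D(2) = 341 g·m⁻²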